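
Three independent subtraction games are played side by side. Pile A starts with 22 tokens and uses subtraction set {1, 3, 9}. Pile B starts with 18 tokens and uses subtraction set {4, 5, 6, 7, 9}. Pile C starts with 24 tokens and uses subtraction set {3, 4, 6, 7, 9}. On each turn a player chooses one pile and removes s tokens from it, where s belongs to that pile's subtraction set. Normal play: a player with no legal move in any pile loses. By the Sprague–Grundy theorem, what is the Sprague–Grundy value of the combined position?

Pile A, S = {1, 3, 9}:
n :  0  1  2  3  4  5  6  7  8  9 10 11 12 13 14 15 16 17 18 19 20 21 22
G :  0  1  0  1  0  1  0  1  0  1  0  1  0  1  0  1  0  1  0  1  0  1  0
G_A(22) = 0.
Pile B, S = {4, 5, 6, 7, 9}:
G(0) = 0
G(1) = mex{} = 0
G(2) = mex{} = 0
G(3) = mex{} = 0
G(4) = mex{0} = 1
G(5) = mex{0,0} = 1
G(6) = mex{0,0,0} = 1
G(7) = mex{0,0,0,0} = 1
G(8) = mex{1,0,0,0} = 2
G(9) = mex{1,1,0,0,0} = 2
G(10) = mex{1,1,1,0,0} = 2
G(11) = mex{1,1,1,1,0} = 2
G(12) = mex{2,1,1,1,0} = 3
G(13) = mex{2,2,1,1,1} = 0
G(14) = mex{2,2,2,1,1} = 0
G(15) = mex{2,2,2,2,1} = 0
G(16) = mex{3,2,2,2,1} = 0
G(17) = mex{0,3,2,2,2} = 1
G(18) = mex{0,0,3,2,2} = 1
G_B(18) = 1.
Pile C, S = {3, 4, 6, 7, 9}:
G(0) = 0
G(1) = mex{} = 0
G(2) = mex{} = 0
G(3) = mex{0} = 1
G(4) = mex{0,0} = 1
G(5) = mex{0,0} = 1
G(6) = mex{1,0,0} = 2
G(7) = mex{1,1,0,0} = 2
G(8) = mex{1,1,0,0} = 2
G(9) = mex{2,1,1,0,0} = 3
G(10) = mex{2,2,1,1,0} = 3
G(11) = mex{2,2,1,1,0} = 3
G(12) = mex{3,2,2,1,1} = 0
G(13) = mex{3,3,2,2,1} = 0
G(14) = mex{3,3,2,2,1} = 0
G(15) = mex{0,3,3,2,2} = 1
G(16) = mex{0,0,3,3,2} = 1
G(17) = mex{0,0,3,3,2} = 1
G(18) = mex{1,0,0,3,3} = 2
G(19) = mex{1,1,0,0,3} = 2
G(20) = mex{1,1,0,0,3} = 2
G(21) = mex{2,1,1,0,0} = 3
G(22) = mex{2,2,1,1,0} = 3
G(23) = mex{2,2,1,1,0} = 3
G(24) = mex{3,2,2,1,1} = 0
G_C(24) = 0.
Combined Grundy value = 0 ⊕ 1 ⊕ 0 = 1.

1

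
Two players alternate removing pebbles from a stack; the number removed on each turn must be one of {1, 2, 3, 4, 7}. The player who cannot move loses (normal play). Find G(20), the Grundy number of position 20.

G(0) = 0
G(1) = mex{0} = 1
G(2) = mex{1,0} = 2
G(3) = mex{2,1,0} = 3
G(4) = mex{3,2,1,0} = 4
G(5) = mex{4,3,2,1} = 0
G(6) = mex{0,4,3,2} = 1
G(7) = mex{1,0,4,3,0} = 2
G(8) = mex{2,1,0,4,1} = 3
G(9) = mex{3,2,1,0,2} = 4
G(10) = mex{4,3,2,1,3} = 0
G(11) = mex{0,4,3,2,4} = 1
G(12) = mex{1,0,4,3,0} = 2
G(13) = mex{2,1,0,4,1} = 3
G(14) = mex{3,2,1,0,2} = 4
G(15) = mex{4,3,2,1,3} = 0
G(16) = mex{0,4,3,2,4} = 1
G(17) = mex{1,0,4,3,0} = 2
G(18) = mex{2,1,0,4,1} = 3
G(19) = mex{3,2,1,0,2} = 4
G(20) = mex{4,3,2,1,3} = 0

0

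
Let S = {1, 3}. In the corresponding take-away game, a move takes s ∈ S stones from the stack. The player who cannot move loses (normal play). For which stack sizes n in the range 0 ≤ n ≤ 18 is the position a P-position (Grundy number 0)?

0, 2, 4, 6, 8, 10, 12, 14, 16, 18

n :  0  1  2  3  4  5  6  7  8  9 10 11 12 13 14 15 16 17 18
G :  0  1  0  1  0  1  0  1  0  1  0  1  0  1  0  1  0  1  0
P-positions are exactly the n with G(n) = 0.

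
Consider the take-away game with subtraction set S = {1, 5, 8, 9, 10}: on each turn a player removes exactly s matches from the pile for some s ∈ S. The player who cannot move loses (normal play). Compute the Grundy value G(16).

4

G(0) = 0
G(1) = mex{0} = 1
G(2) = mex{1} = 0
G(3) = mex{0} = 1
G(4) = mex{1} = 0
G(5) = mex{0,0} = 1
G(6) = mex{1,1} = 0
G(7) = mex{0,0} = 1
G(8) = mex{1,1,0} = 2
G(9) = mex{2,0,1,0} = 3
G(10) = mex{3,1,0,1,0} = 2
G(11) = mex{2,0,1,0,1} = 3
G(12) = mex{3,1,0,1,0} = 2
G(13) = mex{2,2,1,0,1} = 3
G(14) = mex{3,3,0,1,0} = 2
G(15) = mex{2,2,1,0,1} = 3
G(16) = mex{3,3,2,1,0} = 4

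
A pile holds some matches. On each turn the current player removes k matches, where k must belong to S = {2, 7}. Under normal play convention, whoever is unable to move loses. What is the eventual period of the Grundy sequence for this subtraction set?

G(0) = 0
G(1) = mex{} = 0
G(2) = mex{0} = 1
G(3) = mex{0} = 1
G(4) = mex{1} = 0
G(5) = mex{1} = 0
G(6) = mex{0} = 1
G(7) = mex{0,0} = 1
G(8) = mex{1,0} = 2
G(9) = mex{1,1} = 0
G(10) = mex{2,1} = 0
G(11) = mex{0,0} = 1
G(12) = mex{0,0} = 1
G(13) = mex{1,1} = 0
G(14) = mex{1,1} = 0
G(15) = mex{0,2} = 1
G(16) = mex{0,0} = 1
G(17) = mex{1,0} = 2
G(18) = mex{1,1} = 0
G(19) = mex{2,1} = 0
G(n+9) = G(n) holds for n = 0,…,6 (a full window of length max(S) = 7), so the sequence is purely periodic with period 9.

9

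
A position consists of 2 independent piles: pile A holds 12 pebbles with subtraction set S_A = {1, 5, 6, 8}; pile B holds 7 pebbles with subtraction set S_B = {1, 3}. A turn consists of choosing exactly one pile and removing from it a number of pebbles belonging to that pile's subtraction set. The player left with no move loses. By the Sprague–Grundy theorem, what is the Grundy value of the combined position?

Pile A, S = {1, 5, 6, 8}:
n :  0  1  2  3  4  5  6  7  8  9 10 11 12
G :  0  1  0  1  0  1  2  3  2  3  2  0  1
G_A(12) = 1.
Pile B, S = {1, 3}:
G(0) = 0
G(1) = mex{0} = 1
G(2) = mex{1} = 0
G(3) = mex{0,0} = 1
G(4) = mex{1,1} = 0
G(5) = mex{0,0} = 1
G(6) = mex{1,1} = 0
G(7) = mex{0,0} = 1
G_B(7) = 1.
Combined Grundy value = 1 ⊕ 1 = 0.

0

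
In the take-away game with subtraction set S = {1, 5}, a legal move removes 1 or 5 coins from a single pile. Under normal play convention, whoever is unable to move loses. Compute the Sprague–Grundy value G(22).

G(0) = 0
G(1) = mex{0} = 1
G(2) = mex{1} = 0
G(3) = mex{0} = 1
G(4) = mex{1} = 0
G(5) = mex{0,0} = 1
G(6) = mex{1,1} = 0
G(7) = mex{0,0} = 1
G(8) = mex{1,1} = 0
G(9) = mex{0,0} = 1
G(10) = mex{1,1} = 0
G(11) = mex{0,0} = 1
G(12) = mex{1,1} = 0
G(13) = mex{0,0} = 1
G(14) = mex{1,1} = 0
G(15) = mex{0,0} = 1
G(16) = mex{1,1} = 0
G(17) = mex{0,0} = 1
G(18) = mex{1,1} = 0
G(19) = mex{0,0} = 1
G(20) = mex{1,1} = 0
G(21) = mex{0,0} = 1
G(22) = mex{1,1} = 0

0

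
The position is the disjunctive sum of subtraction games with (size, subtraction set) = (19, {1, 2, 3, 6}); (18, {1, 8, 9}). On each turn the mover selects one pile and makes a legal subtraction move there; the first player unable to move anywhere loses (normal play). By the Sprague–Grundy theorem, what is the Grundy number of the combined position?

3

Pile A, S = {1, 2, 3, 6}:
G(0) = 0
G(1) = mex{0} = 1
G(2) = mex{1,0} = 2
G(3) = mex{2,1,0} = 3
G(4) = mex{3,2,1} = 0
G(5) = mex{0,3,2} = 1
G(6) = mex{1,0,3,0} = 2
G(7) = mex{2,1,0,1} = 3
G(8) = mex{3,2,1,2} = 0
G(9) = mex{0,3,2,3} = 1
G(10) = mex{1,0,3,0} = 2
G(11) = mex{2,1,0,1} = 3
G(12) = mex{3,2,1,2} = 0
G(13) = mex{0,3,2,3} = 1
G(14) = mex{1,0,3,0} = 2
G(15) = mex{2,1,0,1} = 3
G(16) = mex{3,2,1,2} = 0
G(17) = mex{0,3,2,3} = 1
G(18) = mex{1,0,3,0} = 2
G(19) = mex{2,1,0,1} = 3
G_A(19) = 3.
Pile B, S = {1, 8, 9}:
G(0) = 0
G(1) = mex{0} = 1
G(2) = mex{1} = 0
G(3) = mex{0} = 1
G(4) = mex{1} = 0
G(5) = mex{0} = 1
G(6) = mex{1} = 0
G(7) = mex{0} = 1
G(8) = mex{1,0} = 2
G(9) = mex{2,1,0} = 3
G(10) = mex{3,0,1} = 2
G(11) = mex{2,1,0} = 3
G(12) = mex{3,0,1} = 2
G(13) = mex{2,1,0} = 3
G(14) = mex{3,0,1} = 2
G(15) = mex{2,1,0} = 3
G(16) = mex{3,2,1} = 0
G(17) = mex{0,3,2} = 1
G(18) = mex{1,2,3} = 0
G_B(18) = 0.
Combined Grundy value = 3 ⊕ 0 = 3.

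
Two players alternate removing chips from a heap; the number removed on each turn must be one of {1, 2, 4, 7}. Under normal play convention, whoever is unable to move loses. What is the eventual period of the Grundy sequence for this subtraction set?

G(0) = 0
G(1) = mex{0} = 1
G(2) = mex{1,0} = 2
G(3) = mex{2,1} = 0
G(4) = mex{0,2,0} = 1
G(5) = mex{1,0,1} = 2
G(6) = mex{2,1,2} = 0
G(7) = mex{0,2,0,0} = 1
G(8) = mex{1,0,1,1} = 2
G(9) = mex{2,1,2,2} = 0
G(10) = mex{0,2,0,0} = 1
G(11) = mex{1,0,1,1} = 2
G(12) = mex{2,1,2,2} = 0
G(13) = mex{0,2,0,0} = 1
G(14) = mex{1,0,1,1} = 2
G(n+3) = G(n) holds for n = 0,…,6 (a full window of length max(S) = 7), so the sequence is purely periodic with period 3.

3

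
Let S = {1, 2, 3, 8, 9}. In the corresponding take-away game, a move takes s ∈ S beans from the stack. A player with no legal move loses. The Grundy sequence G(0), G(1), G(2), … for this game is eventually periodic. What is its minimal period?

10

G(0) = 0
G(1) = mex{0} = 1
G(2) = mex{1,0} = 2
G(3) = mex{2,1,0} = 3
G(4) = mex{3,2,1} = 0
G(5) = mex{0,3,2} = 1
G(6) = mex{1,0,3} = 2
G(7) = mex{2,1,0} = 3
G(8) = mex{3,2,1,0} = 4
G(9) = mex{4,3,2,1,0} = 5
G(10) = mex{5,4,3,2,1} = 0
G(11) = mex{0,5,4,3,2} = 1
G(12) = mex{1,0,5,0,3} = 2
G(13) = mex{2,1,0,1,0} = 3
G(14) = mex{3,2,1,2,1} = 0
G(15) = mex{0,3,2,3,2} = 1
G(16) = mex{1,0,3,4,3} = 2
G(17) = mex{2,1,0,5,4} = 3
G(18) = mex{3,2,1,0,5} = 4
G(19) = mex{4,3,2,1,0} = 5
G(20) = mex{5,4,3,2,1} = 0
G(21) = mex{0,5,4,3,2} = 1
G(n+10) = G(n) holds for n = 0,…,8 (a full window of length max(S) = 9), so the sequence is purely periodic with period 10.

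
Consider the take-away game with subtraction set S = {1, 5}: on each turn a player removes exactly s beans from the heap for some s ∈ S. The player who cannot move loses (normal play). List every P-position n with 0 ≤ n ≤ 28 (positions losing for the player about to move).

G(0) = 0
G(1) = mex{0} = 1
G(2) = mex{1} = 0
G(3) = mex{0} = 1
G(4) = mex{1} = 0
G(5) = mex{0,0} = 1
G(6) = mex{1,1} = 0
G(7) = mex{0,0} = 1
G(8) = mex{1,1} = 0
G(9) = mex{0,0} = 1
G(10) = mex{1,1} = 0
G(11) = mex{0,0} = 1
G(12) = mex{1,1} = 0
G(13) = mex{0,0} = 1
G(14) = mex{1,1} = 0
G(15) = mex{0,0} = 1
G(16) = mex{1,1} = 0
G(17) = mex{0,0} = 1
G(18) = mex{1,1} = 0
G(19) = mex{0,0} = 1
G(20) = mex{1,1} = 0
G(21) = mex{0,0} = 1
G(22) = mex{1,1} = 0
G(23) = mex{0,0} = 1
G(24) = mex{1,1} = 0
G(25) = mex{0,0} = 1
G(26) = mex{1,1} = 0
G(27) = mex{0,0} = 1
G(28) = mex{1,1} = 0
P-positions are exactly the n with G(n) = 0.

0, 2, 4, 6, 8, 10, 12, 14, 16, 18, 20, 22, 24, 26, 28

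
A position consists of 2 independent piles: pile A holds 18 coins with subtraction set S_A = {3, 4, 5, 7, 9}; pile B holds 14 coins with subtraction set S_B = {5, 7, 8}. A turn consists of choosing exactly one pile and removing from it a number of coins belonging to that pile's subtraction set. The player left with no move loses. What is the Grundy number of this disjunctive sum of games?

Pile A, S = {3, 4, 5, 7, 9}:
G(0) = 0
G(1) = mex{} = 0
G(2) = mex{} = 0
G(3) = mex{0} = 1
G(4) = mex{0,0} = 1
G(5) = mex{0,0,0} = 1
G(6) = mex{1,0,0} = 2
G(7) = mex{1,1,0,0} = 2
G(8) = mex{1,1,1,0} = 2
G(9) = mex{2,1,1,0,0} = 3
G(10) = mex{2,2,1,1,0} = 3
G(11) = mex{2,2,2,1,0} = 3
G(12) = mex{3,2,2,1,1} = 0
G(13) = mex{3,3,2,2,1} = 0
G(14) = mex{3,3,3,2,1} = 0
G(15) = mex{0,3,3,2,2} = 1
G(16) = mex{0,0,3,3,2} = 1
G(17) = mex{0,0,0,3,2} = 1
G(18) = mex{1,0,0,3,3} = 2
G_A(18) = 2.
Pile B, S = {5, 7, 8}:
n :  0  1  2  3  4  5  6  7  8  9 10 11 12 13 14
G :  0  0  0  0  0  1  1  1  1  1  2  2  2  0  0
G_B(14) = 0.
Combined Grundy value = 2 ⊕ 0 = 2.

2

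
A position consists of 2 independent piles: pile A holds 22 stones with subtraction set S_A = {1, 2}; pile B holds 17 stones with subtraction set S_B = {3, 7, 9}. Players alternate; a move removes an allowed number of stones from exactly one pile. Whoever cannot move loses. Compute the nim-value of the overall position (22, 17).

0

Pile A, S = {1, 2}:
G(0) = 0
G(1) = mex{0} = 1
G(2) = mex{1,0} = 2
G(3) = mex{2,1} = 0
G(4) = mex{0,2} = 1
G(5) = mex{1,0} = 2
G(6) = mex{2,1} = 0
G(7) = mex{0,2} = 1
G(8) = mex{1,0} = 2
G(9) = mex{2,1} = 0
G(10) = mex{0,2} = 1
G(11) = mex{1,0} = 2
G(12) = mex{2,1} = 0
G(13) = mex{0,2} = 1
G(14) = mex{1,0} = 2
G(15) = mex{2,1} = 0
G(16) = mex{0,2} = 1
G(17) = mex{1,0} = 2
G(18) = mex{2,1} = 0
G(19) = mex{0,2} = 1
G(20) = mex{1,0} = 2
G(21) = mex{2,1} = 0
G(22) = mex{0,2} = 1
G_A(22) = 1.
Pile B, S = {3, 7, 9}:
n :  0  1  2  3  4  5  6  7  8  9 10 11 12 13 14 15 16 17
G :  0  0  0  1  1  1  0  2  2  1  3  3  0  2  0  1  0  1
G_B(17) = 1.
Combined Grundy value = 1 ⊕ 1 = 0.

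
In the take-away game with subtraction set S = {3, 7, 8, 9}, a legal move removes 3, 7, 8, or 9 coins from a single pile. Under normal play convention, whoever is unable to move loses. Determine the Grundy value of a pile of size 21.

G(0) = 0
G(1) = mex{} = 0
G(2) = mex{} = 0
G(3) = mex{0} = 1
G(4) = mex{0} = 1
G(5) = mex{0} = 1
G(6) = mex{1} = 0
G(7) = mex{1,0} = 2
G(8) = mex{1,0,0} = 2
G(9) = mex{0,0,0,0} = 1
G(10) = mex{2,1,0,0} = 3
G(11) = mex{2,1,1,0} = 3
G(12) = mex{1,1,1,1} = 0
G(13) = mex{3,0,1,1} = 2
G(14) = mex{3,2,0,1} = 4
G(15) = mex{0,2,2,0} = 1
G(16) = mex{2,1,2,2} = 0
G(17) = mex{4,3,1,2} = 0
G(18) = mex{1,3,3,1} = 0
G(19) = mex{0,0,3,3} = 1
G(20) = mex{0,2,0,3} = 1
G(21) = mex{0,4,2,0} = 1

1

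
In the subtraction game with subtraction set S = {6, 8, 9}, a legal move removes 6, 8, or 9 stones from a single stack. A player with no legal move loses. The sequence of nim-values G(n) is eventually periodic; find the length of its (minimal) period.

G(0) = 0
G(1) = mex{} = 0
G(2) = mex{} = 0
G(3) = mex{} = 0
G(4) = mex{} = 0
G(5) = mex{} = 0
G(6) = mex{0} = 1
G(7) = mex{0} = 1
G(8) = mex{0,0} = 1
G(9) = mex{0,0,0} = 1
G(10) = mex{0,0,0} = 1
G(11) = mex{0,0,0} = 1
G(12) = mex{1,0,0} = 2
G(13) = mex{1,0,0} = 2
G(14) = mex{1,1,0} = 2
G(15) = mex{1,1,1} = 0
G(16) = mex{1,1,1} = 0
G(17) = mex{1,1,1} = 0
G(18) = mex{2,1,1} = 0
G(19) = mex{2,1,1} = 0
G(20) = mex{2,2,1} = 0
G(21) = mex{0,2,2} = 1
G(22) = mex{0,2,2} = 1
G(23) = mex{0,0,2} = 1
G(24) = mex{0,0,0} = 1
G(25) = mex{0,0,0} = 1
G(26) = mex{0,0,0} = 1
G(27) = mex{1,0,0} = 2
G(28) = mex{1,0,0} = 2
G(29) = mex{1,1,0} = 2
G(30) = mex{1,1,1} = 0
G(31) = mex{1,1,1} = 0
G(n+15) = G(n) holds for n = 0,…,8 (a full window of length max(S) = 9), so the sequence is purely periodic with period 15.

15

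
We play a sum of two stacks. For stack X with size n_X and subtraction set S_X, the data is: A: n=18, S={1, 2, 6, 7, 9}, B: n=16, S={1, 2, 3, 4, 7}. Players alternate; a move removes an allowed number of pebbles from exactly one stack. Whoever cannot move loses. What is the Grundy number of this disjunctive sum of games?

Stack A, S = {1, 2, 6, 7, 9}:
n :  0  1  2  3  4  5  6  7  8  9 10 11 12 13 14 15 16 17 18
G :  0  1  2  0  1  2  3  4  0  1  2  0  1  2  3  4  0  1  2
G_A(18) = 2.
Stack B, S = {1, 2, 3, 4, 7}:
n :  0  1  2  3  4  5  6  7  8  9 10 11 12 13 14 15 16
G :  0  1  2  3  4  0  1  2  3  4  0  1  2  3  4  0  1
G_B(16) = 1.
Combined Grundy value = 2 ⊕ 1 = 3.

3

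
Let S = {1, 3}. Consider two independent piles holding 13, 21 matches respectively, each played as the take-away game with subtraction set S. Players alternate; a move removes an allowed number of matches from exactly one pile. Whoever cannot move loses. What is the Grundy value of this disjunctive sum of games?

0

All piles use S = {1, 3}:
G(0) = 0
G(1) = mex{0} = 1
G(2) = mex{1} = 0
G(3) = mex{0,0} = 1
G(4) = mex{1,1} = 0
G(5) = mex{0,0} = 1
G(6) = mex{1,1} = 0
G(7) = mex{0,0} = 1
G(8) = mex{1,1} = 0
G(9) = mex{0,0} = 1
G(10) = mex{1,1} = 0
G(11) = mex{0,0} = 1
G(12) = mex{1,1} = 0
G(13) = mex{0,0} = 1
G(14) = mex{1,1} = 0
G(15) = mex{0,0} = 1
G(16) = mex{1,1} = 0
G(17) = mex{0,0} = 1
G(18) = mex{1,1} = 0
G(19) = mex{0,0} = 1
G(20) = mex{1,1} = 0
G(21) = mex{0,0} = 1
Pile A: G(13) = 1.
Pile B: G(21) = 1.
Combined Grundy value = 1 ⊕ 1 = 0.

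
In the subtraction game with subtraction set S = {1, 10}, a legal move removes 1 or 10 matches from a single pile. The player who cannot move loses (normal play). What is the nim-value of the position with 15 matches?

G(0) = 0
G(1) = mex{0} = 1
G(2) = mex{1} = 0
G(3) = mex{0} = 1
G(4) = mex{1} = 0
G(5) = mex{0} = 1
G(6) = mex{1} = 0
G(7) = mex{0} = 1
G(8) = mex{1} = 0
G(9) = mex{0} = 1
G(10) = mex{1,0} = 2
G(11) = mex{2,1} = 0
G(12) = mex{0,0} = 1
G(13) = mex{1,1} = 0
G(14) = mex{0,0} = 1
G(15) = mex{1,1} = 0

0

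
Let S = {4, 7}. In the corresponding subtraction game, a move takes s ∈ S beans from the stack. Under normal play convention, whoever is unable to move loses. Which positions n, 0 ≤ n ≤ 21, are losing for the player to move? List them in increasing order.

0, 1, 2, 3, 11, 12, 13, 14

G(0) = 0
G(1) = mex{} = 0
G(2) = mex{} = 0
G(3) = mex{} = 0
G(4) = mex{0} = 1
G(5) = mex{0} = 1
G(6) = mex{0} = 1
G(7) = mex{0,0} = 1
G(8) = mex{1,0} = 2
G(9) = mex{1,0} = 2
G(10) = mex{1,0} = 2
G(11) = mex{1,1} = 0
G(12) = mex{2,1} = 0
G(13) = mex{2,1} = 0
G(14) = mex{2,1} = 0
G(15) = mex{0,2} = 1
G(16) = mex{0,2} = 1
G(17) = mex{0,2} = 1
G(18) = mex{0,0} = 1
G(19) = mex{1,0} = 2
G(20) = mex{1,0} = 2
G(21) = mex{1,0} = 2
P-positions are exactly the n with G(n) = 0.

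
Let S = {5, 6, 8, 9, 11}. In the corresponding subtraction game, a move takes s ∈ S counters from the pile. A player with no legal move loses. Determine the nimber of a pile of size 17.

n :  0  1  2  3  4  5  6  7  8  9 10 11 12 13 14 15 16 17
G :  0  0  0  0  0  1  1  1  1  1  2  2  2  2  2  3  0  0

0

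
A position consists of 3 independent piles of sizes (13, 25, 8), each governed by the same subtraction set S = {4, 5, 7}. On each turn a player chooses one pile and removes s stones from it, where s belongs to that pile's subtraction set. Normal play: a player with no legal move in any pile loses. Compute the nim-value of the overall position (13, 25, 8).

All piles use S = {4, 5, 7}:
G(0) = 0
G(1) = mex{} = 0
G(2) = mex{} = 0
G(3) = mex{} = 0
G(4) = mex{0} = 1
G(5) = mex{0,0} = 1
G(6) = mex{0,0} = 1
G(7) = mex{0,0,0} = 1
G(8) = mex{1,0,0} = 2
G(9) = mex{1,1,0} = 2
G(10) = mex{1,1,0} = 2
G(11) = mex{1,1,1} = 0
G(12) = mex{2,1,1} = 0
G(13) = mex{2,2,1} = 0
G(14) = mex{2,2,1} = 0
G(15) = mex{0,2,2} = 1
G(16) = mex{0,0,2} = 1
G(17) = mex{0,0,2} = 1
G(18) = mex{0,0,0} = 1
G(19) = mex{1,0,0} = 2
G(20) = mex{1,1,0} = 2
G(21) = mex{1,1,0} = 2
G(22) = mex{1,1,1} = 0
G(23) = mex{2,1,1} = 0
G(24) = mex{2,2,1} = 0
G(25) = mex{2,2,1} = 0
Pile A: G(13) = 0.
Pile B: G(25) = 0.
Pile C: G(8) = 2.
Combined Grundy value = 0 ⊕ 0 ⊕ 2 = 2.

2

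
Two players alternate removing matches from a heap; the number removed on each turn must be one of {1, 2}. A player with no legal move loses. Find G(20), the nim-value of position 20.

2

G(0) = 0
G(1) = mex{0} = 1
G(2) = mex{1,0} = 2
G(3) = mex{2,1} = 0
G(4) = mex{0,2} = 1
G(5) = mex{1,0} = 2
G(6) = mex{2,1} = 0
G(7) = mex{0,2} = 1
G(8) = mex{1,0} = 2
G(9) = mex{2,1} = 0
G(10) = mex{0,2} = 1
G(11) = mex{1,0} = 2
G(12) = mex{2,1} = 0
G(13) = mex{0,2} = 1
G(14) = mex{1,0} = 2
G(15) = mex{2,1} = 0
G(16) = mex{0,2} = 1
G(17) = mex{1,0} = 2
G(18) = mex{2,1} = 0
G(19) = mex{0,2} = 1
G(20) = mex{1,0} = 2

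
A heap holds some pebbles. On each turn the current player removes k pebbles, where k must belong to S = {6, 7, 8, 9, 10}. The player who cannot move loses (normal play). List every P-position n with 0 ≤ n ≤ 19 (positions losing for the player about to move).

n :  0  1  2  3  4  5  6  7  8  9 10 11 12 13 14 15 16 17 18 19
G :  0  0  0  0  0  0  1  1  1  1  1  1  2  2  2  2  0  0  0  0
P-positions are exactly the n with G(n) = 0.

0, 1, 2, 3, 4, 5, 16, 17, 18, 19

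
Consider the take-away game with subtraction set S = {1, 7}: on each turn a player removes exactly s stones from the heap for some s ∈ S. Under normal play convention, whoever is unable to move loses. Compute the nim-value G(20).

n :  0  1  2  3  4  5  6  7  8  9 10 11 12 13 14 15 16 17 18 19 20
G :  0  1  0  1  0  1  0  1  0  1  0  1  0  1  0  1  0  1  0  1  0

0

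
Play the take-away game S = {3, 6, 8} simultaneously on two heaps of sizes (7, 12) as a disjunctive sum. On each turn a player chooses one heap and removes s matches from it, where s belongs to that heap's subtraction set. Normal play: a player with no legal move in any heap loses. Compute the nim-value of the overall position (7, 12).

All heaps use S = {3, 6, 8}:
n :  0  1  2  3  4  5  6  7  8  9 10 11 12
G :  0  0  0  1  1  1  2  2  2  3  3  0  0
Heap A: G(7) = 2.
Heap B: G(12) = 0.
Combined Grundy value = 2 ⊕ 0 = 2.

2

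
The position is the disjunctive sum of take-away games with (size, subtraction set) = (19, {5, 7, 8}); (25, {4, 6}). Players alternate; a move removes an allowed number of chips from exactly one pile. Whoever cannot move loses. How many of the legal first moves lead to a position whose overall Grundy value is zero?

0

Pile A, S = {5, 7, 8}:
G(0) = 0
G(1) = mex{} = 0
G(2) = mex{} = 0
G(3) = mex{} = 0
G(4) = mex{} = 0
G(5) = mex{0} = 1
G(6) = mex{0} = 1
G(7) = mex{0,0} = 1
G(8) = mex{0,0,0} = 1
G(9) = mex{0,0,0} = 1
G(10) = mex{1,0,0} = 2
G(11) = mex{1,0,0} = 2
G(12) = mex{1,1,0} = 2
G(13) = mex{1,1,1} = 0
G(14) = mex{1,1,1} = 0
G(15) = mex{2,1,1} = 0
G(16) = mex{2,1,1} = 0
G(17) = mex{2,2,1} = 0
G(18) = mex{0,2,2} = 1
G(19) = mex{0,2,2} = 1
G_A(19) = 1.
Pile B, S = {4, 6}:
n :  0  1  2  3  4  5  6  7  8  9 10 11 12 13 14 15 16 17 18 19 20 21 22 23 24 25
G :  0  0  0  0  1  1  1  1  2  2  0  0  0  0  1  1  1  1  2  2  0  0  0  0  1  1
G_B(25) = 1.
Combined Grundy value = 1 ⊕ 1 = 0.
A winning move leaves total XOR = 0, i.e. changes one component's Grundy value g to g ⊕ X where X is the current total.
Pile A: target g' = 1⊕0 = 1, but every legal move changes the Grundy value (mex property), so 0 moves.
Pile B: target g' = 1⊕0 = 1, but every legal move changes the Grundy value (mex property), so 0 moves.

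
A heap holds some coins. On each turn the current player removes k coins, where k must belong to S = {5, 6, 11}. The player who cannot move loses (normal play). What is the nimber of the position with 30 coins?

G(0) = 0
G(1) = mex{} = 0
G(2) = mex{} = 0
G(3) = mex{} = 0
G(4) = mex{} = 0
G(5) = mex{0} = 1
G(6) = mex{0,0} = 1
G(7) = mex{0,0} = 1
G(8) = mex{0,0} = 1
G(9) = mex{0,0} = 1
G(10) = mex{1,0} = 2
G(11) = mex{1,1,0} = 2
G(12) = mex{1,1,0} = 2
G(13) = mex{1,1,0} = 2
G(14) = mex{1,1,0} = 2
G(15) = mex{2,1,0} = 3
G(16) = mex{2,2,1} = 0
G(17) = mex{2,2,1} = 0
G(18) = mex{2,2,1} = 0
G(19) = mex{2,2,1} = 0
G(20) = mex{3,2,1} = 0
G(21) = mex{0,3,2} = 1
G(22) = mex{0,0,2} = 1
G(23) = mex{0,0,2} = 1
G(24) = mex{0,0,2} = 1
G(25) = mex{0,0,2} = 1
G(26) = mex{1,0,3} = 2
G(27) = mex{1,1,0} = 2
G(28) = mex{1,1,0} = 2
G(29) = mex{1,1,0} = 2
G(30) = mex{1,1,0} = 2

2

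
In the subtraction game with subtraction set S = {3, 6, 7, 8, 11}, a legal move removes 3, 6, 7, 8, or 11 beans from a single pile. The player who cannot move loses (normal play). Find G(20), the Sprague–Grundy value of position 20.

2

G(0) = 0
G(1) = mex{} = 0
G(2) = mex{} = 0
G(3) = mex{0} = 1
G(4) = mex{0} = 1
G(5) = mex{0} = 1
G(6) = mex{1,0} = 2
G(7) = mex{1,0,0} = 2
G(8) = mex{1,0,0,0} = 2
G(9) = mex{2,1,0,0} = 3
G(10) = mex{2,1,1,0} = 3
G(11) = mex{2,1,1,1,0} = 3
G(12) = mex{3,2,1,1,0} = 4
G(13) = mex{3,2,2,1,0} = 4
G(14) = mex{3,2,2,2,1} = 0
G(15) = mex{4,3,2,2,1} = 0
G(16) = mex{4,3,3,2,1} = 0
G(17) = mex{0,3,3,3,2} = 1
G(18) = mex{0,4,3,3,2} = 1
G(19) = mex{0,4,4,3,2} = 1
G(20) = mex{1,0,4,4,3} = 2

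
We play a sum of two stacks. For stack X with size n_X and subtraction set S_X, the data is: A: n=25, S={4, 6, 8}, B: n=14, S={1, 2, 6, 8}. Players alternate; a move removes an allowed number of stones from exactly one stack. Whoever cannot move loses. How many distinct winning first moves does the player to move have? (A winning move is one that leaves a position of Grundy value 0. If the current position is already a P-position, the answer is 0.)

Stack A, S = {4, 6, 8}:
n :  0  1  2  3  4  5  6  7  8  9 10 11 12 13 14 15 16 17 18 19 20 21 22 23 24 25
G :  0  0  0  0  1  1  1  1  2  2  2  2  0  0  0  0  1  1  1  1  2  2  2  2  0  0
G_A(25) = 0.
Stack B, S = {1, 2, 6, 8}:
n :  0  1  2  3  4  5  6  7  8  9 10 11 12 13 14
G :  0  1  2  0  1  2  3  0  1  2  0  1  2  3  0
G_B(14) = 0.
Combined Grundy value = 0 ⊕ 0 = 0.
A winning move leaves total XOR = 0, i.e. changes one component's Grundy value g to g ⊕ X where X is the current total.
Stack A: target g' = 0⊕0 = 0, but every legal move changes the Grundy value (mex property), so 0 moves.
Stack B: target g' = 0⊕0 = 0, but every legal move changes the Grundy value (mex property), so 0 moves.

0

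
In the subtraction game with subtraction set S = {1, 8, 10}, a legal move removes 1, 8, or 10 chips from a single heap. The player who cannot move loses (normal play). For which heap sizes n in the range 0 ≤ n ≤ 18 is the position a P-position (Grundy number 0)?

n :  0  1  2  3  4  5  6  7  8  9 10 11 12 13 14 15 16 17 18
G :  0  1  0  1  0  1  0  1  2  0  1  0  1  0  1  0  1  2  0
P-positions are exactly the n with G(n) = 0.

0, 2, 4, 6, 9, 11, 13, 15, 18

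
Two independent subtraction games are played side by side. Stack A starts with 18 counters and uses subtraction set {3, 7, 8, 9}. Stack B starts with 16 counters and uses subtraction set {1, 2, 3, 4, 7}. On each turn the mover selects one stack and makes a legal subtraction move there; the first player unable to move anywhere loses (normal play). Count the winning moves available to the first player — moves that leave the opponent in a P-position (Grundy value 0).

Stack A, S = {3, 7, 8, 9}:
G(0) = 0
G(1) = mex{} = 0
G(2) = mex{} = 0
G(3) = mex{0} = 1
G(4) = mex{0} = 1
G(5) = mex{0} = 1
G(6) = mex{1} = 0
G(7) = mex{1,0} = 2
G(8) = mex{1,0,0} = 2
G(9) = mex{0,0,0,0} = 1
G(10) = mex{2,1,0,0} = 3
G(11) = mex{2,1,1,0} = 3
G(12) = mex{1,1,1,1} = 0
G(13) = mex{3,0,1,1} = 2
G(14) = mex{3,2,0,1} = 4
G(15) = mex{0,2,2,0} = 1
G(16) = mex{2,1,2,2} = 0
G(17) = mex{4,3,1,2} = 0
G(18) = mex{1,3,3,1} = 0
G_A(18) = 0.
Stack B, S = {1, 2, 3, 4, 7}:
G(0) = 0
G(1) = mex{0} = 1
G(2) = mex{1,0} = 2
G(3) = mex{2,1,0} = 3
G(4) = mex{3,2,1,0} = 4
G(5) = mex{4,3,2,1} = 0
G(6) = mex{0,4,3,2} = 1
G(7) = mex{1,0,4,3,0} = 2
G(8) = mex{2,1,0,4,1} = 3
G(9) = mex{3,2,1,0,2} = 4
G(10) = mex{4,3,2,1,3} = 0
G(11) = mex{0,4,3,2,4} = 1
G(12) = mex{1,0,4,3,0} = 2
G(13) = mex{2,1,0,4,1} = 3
G(14) = mex{3,2,1,0,2} = 4
G(15) = mex{4,3,2,1,3} = 0
G(16) = mex{0,4,3,2,4} = 1
G_B(16) = 1.
Combined Grundy value = 0 ⊕ 1 = 1.
A winning move leaves total XOR = 0, i.e. changes one component's Grundy value g to g ⊕ X where X is the current total.
Stack A: need g' = 0⊕1 = 1. Options: 18−3→G=1, 18−7→G=3, 18−8→G=3, 18−9→G=1. Hits: 2.
Stack B: need g' = 1⊕1 = 0. Options: 16−1→G=0, 16−2→G=4, 16−3→G=3, 16−4→G=2, 16−7→G=4. Hits: 1.

3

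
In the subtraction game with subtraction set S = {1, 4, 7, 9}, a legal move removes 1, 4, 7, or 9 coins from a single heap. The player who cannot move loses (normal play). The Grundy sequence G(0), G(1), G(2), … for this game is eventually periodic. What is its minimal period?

G(0) = 0
G(1) = mex{0} = 1
G(2) = mex{1} = 0
G(3) = mex{0} = 1
G(4) = mex{1,0} = 2
G(5) = mex{2,1} = 0
G(6) = mex{0,0} = 1
G(7) = mex{1,1,0} = 2
G(8) = mex{2,2,1} = 0
G(9) = mex{0,0,0,0} = 1
G(10) = mex{1,1,1,1} = 0
G(11) = mex{0,2,2,0} = 1
G(12) = mex{1,0,0,1} = 2
G(13) = mex{2,1,1,2} = 0
G(14) = mex{0,0,2,0} = 1
G(15) = mex{1,1,0,1} = 2
G(16) = mex{2,2,1,2} = 0
G(17) = mex{0,0,0,0} = 1
G(18) = mex{1,1,1,1} = 0
G(n+8) = G(n) holds for n = 0,…,8 (a full window of length max(S) = 9), so the sequence is purely periodic with period 8.

8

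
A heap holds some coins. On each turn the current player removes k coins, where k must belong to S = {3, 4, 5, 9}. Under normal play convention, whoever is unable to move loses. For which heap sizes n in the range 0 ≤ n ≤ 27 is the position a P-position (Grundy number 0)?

G(0) = 0
G(1) = mex{} = 0
G(2) = mex{} = 0
G(3) = mex{0} = 1
G(4) = mex{0,0} = 1
G(5) = mex{0,0,0} = 1
G(6) = mex{1,0,0} = 2
G(7) = mex{1,1,0} = 2
G(8) = mex{1,1,1} = 0
G(9) = mex{2,1,1,0} = 3
G(10) = mex{2,2,1,0} = 3
G(11) = mex{0,2,2,0} = 1
G(12) = mex{3,0,2,1} = 4
G(13) = mex{3,3,0,1} = 2
G(14) = mex{1,3,3,1} = 0
G(15) = mex{4,1,3,2} = 0
G(16) = mex{2,4,1,2} = 0
G(17) = mex{0,2,4,0} = 1
G(18) = mex{0,0,2,3} = 1
G(19) = mex{0,0,0,3} = 1
G(20) = mex{1,0,0,1} = 2
G(21) = mex{1,1,0,4} = 2
G(22) = mex{1,1,1,2} = 0
G(23) = mex{2,1,1,0} = 3
G(24) = mex{2,2,1,0} = 3
G(25) = mex{0,2,2,0} = 1
G(26) = mex{3,0,2,1} = 4
G(27) = mex{3,3,0,1} = 2
P-positions are exactly the n with G(n) = 0.

0, 1, 2, 8, 14, 15, 16, 22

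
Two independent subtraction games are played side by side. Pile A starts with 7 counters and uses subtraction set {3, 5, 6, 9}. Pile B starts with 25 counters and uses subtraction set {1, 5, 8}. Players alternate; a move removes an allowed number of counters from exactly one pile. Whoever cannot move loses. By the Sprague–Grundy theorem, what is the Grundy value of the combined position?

0

Pile A, S = {3, 5, 6, 9}:
G(0) = 0
G(1) = mex{} = 0
G(2) = mex{} = 0
G(3) = mex{0} = 1
G(4) = mex{0} = 1
G(5) = mex{0,0} = 1
G(6) = mex{1,0,0} = 2
G(7) = mex{1,0,0} = 2
G_A(7) = 2.
Pile B, S = {1, 5, 8}:
n :  0  1  2  3  4  5  6  7  8  9 10 11 12 13 14 15 16 17 18 19 20 21 22 23 24 25
G :  0  1  0  1  0  1  0  1  2  3  2  3  2  0  1  0  1  0  1  0  1  2  3  2  3  2
G_B(25) = 2.
Combined Grundy value = 2 ⊕ 2 = 0.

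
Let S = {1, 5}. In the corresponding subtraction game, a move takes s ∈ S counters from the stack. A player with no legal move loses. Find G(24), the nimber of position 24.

0

n :  0  1  2  3  4  5  6  7  8  9 10 11 12 13 14 15 16 17 18 19 20 21 22 23 24
G :  0  1  0  1  0  1  0  1  0  1  0  1  0  1  0  1  0  1  0  1  0  1  0  1  0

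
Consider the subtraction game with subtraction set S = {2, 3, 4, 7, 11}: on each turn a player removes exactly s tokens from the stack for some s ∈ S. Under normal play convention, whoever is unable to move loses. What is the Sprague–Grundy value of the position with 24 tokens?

G(0) = 0
G(1) = mex{} = 0
G(2) = mex{0} = 1
G(3) = mex{0,0} = 1
G(4) = mex{1,0,0} = 2
G(5) = mex{1,1,0} = 2
G(6) = mex{2,1,1} = 0
G(7) = mex{2,2,1,0} = 3
G(8) = mex{0,2,2,0} = 1
G(9) = mex{3,0,2,1} = 4
G(10) = mex{1,3,0,1} = 2
G(11) = mex{4,1,3,2,0} = 5
G(12) = mex{2,4,1,2,0} = 3
G(13) = mex{5,2,4,0,1} = 3
G(14) = mex{3,5,2,3,1} = 0
G(15) = mex{3,3,5,1,2} = 0
G(16) = mex{0,3,3,4,2} = 1
G(17) = mex{0,0,3,2,0} = 1
G(18) = mex{1,0,0,5,3} = 2
G(19) = mex{1,1,0,3,1} = 2
G(20) = mex{2,1,1,3,4} = 0
G(21) = mex{2,2,1,0,2} = 3
G(22) = mex{0,2,2,0,5} = 1
G(23) = mex{3,0,2,1,3} = 4
G(24) = mex{1,3,0,1,3} = 2

2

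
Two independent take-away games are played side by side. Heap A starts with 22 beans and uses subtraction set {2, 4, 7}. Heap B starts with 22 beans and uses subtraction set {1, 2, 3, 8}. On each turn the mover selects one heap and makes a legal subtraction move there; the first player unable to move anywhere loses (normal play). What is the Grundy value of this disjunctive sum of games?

Heap A, S = {2, 4, 7}:
G(0) = 0
G(1) = mex{} = 0
G(2) = mex{0} = 1
G(3) = mex{0} = 1
G(4) = mex{1,0} = 2
G(5) = mex{1,0} = 2
G(6) = mex{2,1} = 0
G(7) = mex{2,1,0} = 3
G(8) = mex{0,2,0} = 1
G(9) = mex{3,2,1} = 0
G(10) = mex{1,0,1} = 2
G(11) = mex{0,3,2} = 1
G(12) = mex{2,1,2} = 0
G(13) = mex{1,0,0} = 2
G(14) = mex{0,2,3} = 1
G(15) = mex{2,1,1} = 0
G(16) = mex{1,0,0} = 2
G(17) = mex{0,2,2} = 1
G(18) = mex{2,1,1} = 0
G(19) = mex{1,0,0} = 2
G(20) = mex{0,2,2} = 1
G(21) = mex{2,1,1} = 0
G(22) = mex{1,0,0} = 2
G_A(22) = 2.
Heap B, S = {1, 2, 3, 8}:
n :  0  1  2  3  4  5  6  7  8  9 10 11 12 13 14 15 16 17 18 19 20 21 22
G :  0  1  2  3  0  1  2  3  4  0  1  2  3  0  1  2  3  4  0  1  2  3  0
G_B(22) = 0.
Combined Grundy value = 2 ⊕ 0 = 2.

2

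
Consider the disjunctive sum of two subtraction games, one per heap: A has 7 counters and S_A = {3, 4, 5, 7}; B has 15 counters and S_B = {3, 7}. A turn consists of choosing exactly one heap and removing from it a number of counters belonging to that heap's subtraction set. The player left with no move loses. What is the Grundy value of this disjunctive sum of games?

Heap A, S = {3, 4, 5, 7}:
n : 0 1 2 3 4 5 6 7
G : 0 0 0 1 1 1 2 2
G_A(7) = 2.
Heap B, S = {3, 7}:
G(0) = 0
G(1) = mex{} = 0
G(2) = mex{} = 0
G(3) = mex{0} = 1
G(4) = mex{0} = 1
G(5) = mex{0} = 1
G(6) = mex{1} = 0
G(7) = mex{1,0} = 2
G(8) = mex{1,0} = 2
G(9) = mex{0,0} = 1
G(10) = mex{2,1} = 0
G(11) = mex{2,1} = 0
G(12) = mex{1,1} = 0
G(13) = mex{0,0} = 1
G(14) = mex{0,2} = 1
G(15) = mex{0,2} = 1
G_B(15) = 1.
Combined Grundy value = 2 ⊕ 1 = 3.

3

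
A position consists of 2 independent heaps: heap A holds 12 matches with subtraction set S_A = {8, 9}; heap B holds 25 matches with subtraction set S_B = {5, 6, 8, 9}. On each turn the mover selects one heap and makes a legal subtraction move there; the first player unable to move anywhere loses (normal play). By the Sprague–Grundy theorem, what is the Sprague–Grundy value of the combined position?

Heap A, S = {8, 9}:
G(0) = 0
G(1) = mex{} = 0
G(2) = mex{} = 0
G(3) = mex{} = 0
G(4) = mex{} = 0
G(5) = mex{} = 0
G(6) = mex{} = 0
G(7) = mex{} = 0
G(8) = mex{0} = 1
G(9) = mex{0,0} = 1
G(10) = mex{0,0} = 1
G(11) = mex{0,0} = 1
G(12) = mex{0,0} = 1
G_A(12) = 1.
Heap B, S = {5, 6, 8, 9}:
G(0) = 0
G(1) = mex{} = 0
G(2) = mex{} = 0
G(3) = mex{} = 0
G(4) = mex{} = 0
G(5) = mex{0} = 1
G(6) = mex{0,0} = 1
G(7) = mex{0,0} = 1
G(8) = mex{0,0,0} = 1
G(9) = mex{0,0,0,0} = 1
G(10) = mex{1,0,0,0} = 2
G(11) = mex{1,1,0,0} = 2
G(12) = mex{1,1,0,0} = 2
G(13) = mex{1,1,1,0} = 2
G(14) = mex{1,1,1,1} = 0
G(15) = mex{2,1,1,1} = 0
G(16) = mex{2,2,1,1} = 0
G(17) = mex{2,2,1,1} = 0
G(18) = mex{2,2,2,1} = 0
G(19) = mex{0,2,2,2} = 1
G(20) = mex{0,0,2,2} = 1
G(21) = mex{0,0,2,2} = 1
G(22) = mex{0,0,0,2} = 1
G(23) = mex{0,0,0,0} = 1
G(24) = mex{1,0,0,0} = 2
G(25) = mex{1,1,0,0} = 2
G_B(25) = 2.
Combined Grundy value = 1 ⊕ 2 = 3.

3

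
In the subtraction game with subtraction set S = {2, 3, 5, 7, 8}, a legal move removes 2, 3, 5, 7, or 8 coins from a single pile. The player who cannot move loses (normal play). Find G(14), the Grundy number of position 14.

2

n :  0  1  2  3  4  5  6  7  8  9 10 11 12 13 14
G :  0  0  1  1  2  2  3  3  4  4  0  0  1  1  2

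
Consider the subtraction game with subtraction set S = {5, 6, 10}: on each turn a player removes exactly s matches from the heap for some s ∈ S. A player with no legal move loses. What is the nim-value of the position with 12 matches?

n :  0  1  2  3  4  5  6  7  8  9 10 11 12
G :  0  0  0  0  0  1  1  1  1  1  2  2  2

2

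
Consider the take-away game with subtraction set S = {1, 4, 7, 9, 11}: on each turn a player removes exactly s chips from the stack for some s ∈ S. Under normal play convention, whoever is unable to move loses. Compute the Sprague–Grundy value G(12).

2

G(0) = 0
G(1) = mex{0} = 1
G(2) = mex{1} = 0
G(3) = mex{0} = 1
G(4) = mex{1,0} = 2
G(5) = mex{2,1} = 0
G(6) = mex{0,0} = 1
G(7) = mex{1,1,0} = 2
G(8) = mex{2,2,1} = 0
G(9) = mex{0,0,0,0} = 1
G(10) = mex{1,1,1,1} = 0
G(11) = mex{0,2,2,0,0} = 1
G(12) = mex{1,0,0,1,1} = 2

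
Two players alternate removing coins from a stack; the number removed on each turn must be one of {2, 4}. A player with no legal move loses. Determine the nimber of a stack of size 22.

n :  0  1  2  3  4  5  6  7  8  9 10 11 12 13 14 15 16 17 18 19 20 21 22
G :  0  0  1  1  2  2  0  0  1  1  2  2  0  0  1  1  2  2  0  0  1  1  2

2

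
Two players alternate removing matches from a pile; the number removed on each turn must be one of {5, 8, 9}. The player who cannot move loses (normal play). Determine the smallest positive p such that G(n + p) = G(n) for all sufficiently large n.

14

G(0) = 0
G(1) = mex{} = 0
G(2) = mex{} = 0
G(3) = mex{} = 0
G(4) = mex{} = 0
G(5) = mex{0} = 1
G(6) = mex{0} = 1
G(7) = mex{0} = 1
G(8) = mex{0,0} = 1
G(9) = mex{0,0,0} = 1
G(10) = mex{1,0,0} = 2
G(11) = mex{1,0,0} = 2
G(12) = mex{1,0,0} = 2
G(13) = mex{1,1,0} = 2
G(14) = mex{1,1,1} = 0
G(15) = mex{2,1,1} = 0
G(16) = mex{2,1,1} = 0
G(17) = mex{2,1,1} = 0
G(18) = mex{2,2,1} = 0
G(19) = mex{0,2,2} = 1
G(20) = mex{0,2,2} = 1
G(21) = mex{0,2,2} = 1
G(22) = mex{0,0,2} = 1
G(23) = mex{0,0,0} = 1
G(24) = mex{1,0,0} = 2
G(25) = mex{1,0,0} = 2
G(26) = mex{1,0,0} = 2
G(27) = mex{1,1,0} = 2
G(28) = mex{1,1,1} = 0
G(29) = mex{2,1,1} = 0
G(n+14) = G(n) holds for n = 0,…,8 (a full window of length max(S) = 9), so the sequence is purely periodic with period 14.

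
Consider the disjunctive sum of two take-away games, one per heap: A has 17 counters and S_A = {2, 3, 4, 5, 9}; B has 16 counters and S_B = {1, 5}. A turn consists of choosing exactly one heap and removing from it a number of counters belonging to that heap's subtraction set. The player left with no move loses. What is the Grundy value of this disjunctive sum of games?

Heap A, S = {2, 3, 4, 5, 9}:
n :  0  1  2  3  4  5  6  7  8  9 10 11 12 13 14 15 16 17
G :  0  0  1  1  2  2  3  0  0  1  1  2  2  3  0  0  1  1
G_A(17) = 1.
Heap B, S = {1, 5}:
G(0) = 0
G(1) = mex{0} = 1
G(2) = mex{1} = 0
G(3) = mex{0} = 1
G(4) = mex{1} = 0
G(5) = mex{0,0} = 1
G(6) = mex{1,1} = 0
G(7) = mex{0,0} = 1
G(8) = mex{1,1} = 0
G(9) = mex{0,0} = 1
G(10) = mex{1,1} = 0
G(11) = mex{0,0} = 1
G(12) = mex{1,1} = 0
G(13) = mex{0,0} = 1
G(14) = mex{1,1} = 0
G(15) = mex{0,0} = 1
G(16) = mex{1,1} = 0
G_B(16) = 0.
Combined Grundy value = 1 ⊕ 0 = 1.

1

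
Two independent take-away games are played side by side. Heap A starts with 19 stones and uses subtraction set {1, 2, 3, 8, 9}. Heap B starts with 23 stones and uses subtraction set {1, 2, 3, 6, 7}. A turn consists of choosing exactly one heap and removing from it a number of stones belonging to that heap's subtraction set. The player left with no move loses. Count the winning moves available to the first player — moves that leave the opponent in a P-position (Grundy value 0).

1

Heap A, S = {1, 2, 3, 8, 9}:
G(0) = 0
G(1) = mex{0} = 1
G(2) = mex{1,0} = 2
G(3) = mex{2,1,0} = 3
G(4) = mex{3,2,1} = 0
G(5) = mex{0,3,2} = 1
G(6) = mex{1,0,3} = 2
G(7) = mex{2,1,0} = 3
G(8) = mex{3,2,1,0} = 4
G(9) = mex{4,3,2,1,0} = 5
G(10) = mex{5,4,3,2,1} = 0
G(11) = mex{0,5,4,3,2} = 1
G(12) = mex{1,0,5,0,3} = 2
G(13) = mex{2,1,0,1,0} = 3
G(14) = mex{3,2,1,2,1} = 0
G(15) = mex{0,3,2,3,2} = 1
G(16) = mex{1,0,3,4,3} = 2
G(17) = mex{2,1,0,5,4} = 3
G(18) = mex{3,2,1,0,5} = 4
G(19) = mex{4,3,2,1,0} = 5
G_A(19) = 5.
Heap B, S = {1, 2, 3, 6, 7}:
n :  0  1  2  3  4  5  6  7  8  9 10 11 12 13 14 15 16 17 18 19 20 21 22 23
G :  0  1  2  3  0  1  2  3  0  1  2  3  0  1  2  3  0  1  2  3  0  1  2  3
G_B(23) = 3.
Combined Grundy value = 5 ⊕ 3 = 6.
A winning move leaves total XOR = 0, i.e. changes one component's Grundy value g to g ⊕ X where X is the current total.
Heap A: need g' = 5⊕6 = 3. Options: 19−1→G=4, 19−2→G=3, 19−3→G=2, 19−8→G=1, 19−9→G=0. Hits: 1.
Heap B: need g' = 3⊕6 = 5. Options: 23−1→G=2, 23−2→G=1, 23−3→G=0, 23−6→G=1, 23−7→G=0. Hits: 0.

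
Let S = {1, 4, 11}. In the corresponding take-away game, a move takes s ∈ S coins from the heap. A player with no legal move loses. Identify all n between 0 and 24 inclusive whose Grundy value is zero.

G(0) = 0
G(1) = mex{0} = 1
G(2) = mex{1} = 0
G(3) = mex{0} = 1
G(4) = mex{1,0} = 2
G(5) = mex{2,1} = 0
G(6) = mex{0,0} = 1
G(7) = mex{1,1} = 0
G(8) = mex{0,2} = 1
G(9) = mex{1,0} = 2
G(10) = mex{2,1} = 0
G(11) = mex{0,0,0} = 1
G(12) = mex{1,1,1} = 0
G(13) = mex{0,2,0} = 1
G(14) = mex{1,0,1} = 2
G(15) = mex{2,1,2} = 0
G(16) = mex{0,0,0} = 1
G(17) = mex{1,1,1} = 0
G(18) = mex{0,2,0} = 1
G(19) = mex{1,0,1} = 2
G(20) = mex{2,1,2} = 0
G(21) = mex{0,0,0} = 1
G(22) = mex{1,1,1} = 0
G(23) = mex{0,2,0} = 1
G(24) = mex{1,0,1} = 2
P-positions are exactly the n with G(n) = 0.

0, 2, 5, 7, 10, 12, 15, 17, 20, 22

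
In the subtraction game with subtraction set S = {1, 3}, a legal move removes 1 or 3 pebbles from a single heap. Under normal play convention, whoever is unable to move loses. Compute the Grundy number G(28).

n :  0  1  2  3  4  5  6  7  8  9 10 11 12 13 14 15 16 17 18 19 20 21 22 23 24 25 26 27 28
G :  0  1  0  1  0  1  0  1  0  1  0  1  0  1  0  1  0  1  0  1  0  1  0  1  0  1  0  1  0

0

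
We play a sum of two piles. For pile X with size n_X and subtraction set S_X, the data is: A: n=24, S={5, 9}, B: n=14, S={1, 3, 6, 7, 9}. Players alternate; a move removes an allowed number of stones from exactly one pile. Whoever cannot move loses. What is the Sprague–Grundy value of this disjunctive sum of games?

Pile A, S = {5, 9}:
G(0) = 0
G(1) = mex{} = 0
G(2) = mex{} = 0
G(3) = mex{} = 0
G(4) = mex{} = 0
G(5) = mex{0} = 1
G(6) = mex{0} = 1
G(7) = mex{0} = 1
G(8) = mex{0} = 1
G(9) = mex{0,0} = 1
G(10) = mex{1,0} = 2
G(11) = mex{1,0} = 2
G(12) = mex{1,0} = 2
G(13) = mex{1,0} = 2
G(14) = mex{1,1} = 0
G(15) = mex{2,1} = 0
G(16) = mex{2,1} = 0
G(17) = mex{2,1} = 0
G(18) = mex{2,1} = 0
G(19) = mex{0,2} = 1
G(20) = mex{0,2} = 1
G(21) = mex{0,2} = 1
G(22) = mex{0,2} = 1
G(23) = mex{0,0} = 1
G(24) = mex{1,0} = 2
G_A(24) = 2.
Pile B, S = {1, 3, 6, 7, 9}:
G(0) = 0
G(1) = mex{0} = 1
G(2) = mex{1} = 0
G(3) = mex{0,0} = 1
G(4) = mex{1,1} = 0
G(5) = mex{0,0} = 1
G(6) = mex{1,1,0} = 2
G(7) = mex{2,0,1,0} = 3
G(8) = mex{3,1,0,1} = 2
G(9) = mex{2,2,1,0,0} = 3
G(10) = mex{3,3,0,1,1} = 2
G(11) = mex{2,2,1,0,0} = 3
G(12) = mex{3,3,2,1,1} = 0
G(13) = mex{0,2,3,2,0} = 1
G(14) = mex{1,3,2,3,1} = 0
G_B(14) = 0.
Combined Grundy value = 2 ⊕ 0 = 2.

2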